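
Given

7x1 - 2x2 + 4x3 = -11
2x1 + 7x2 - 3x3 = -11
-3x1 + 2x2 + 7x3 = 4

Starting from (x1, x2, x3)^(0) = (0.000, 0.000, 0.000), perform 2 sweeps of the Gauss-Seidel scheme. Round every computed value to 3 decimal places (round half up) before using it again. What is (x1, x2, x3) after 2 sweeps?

Iteration 1:
  x1 = (-11 - (-2)·0.000 - (4)·0.000) / (7) = -1.571
  x2 = (-11 - (2)·-1.571 - (-3)·0.000) / (7) = -1.123
  x3 = (4 - (-3)·-1.571 - (2)·-1.123) / (7) = 0.219
Iteration 2:
  x1 = (-11 - (-2)·-1.123 - (4)·0.219) / (7) = -2.017
  x2 = (-11 - (2)·-2.017 - (-3)·0.219) / (7) = -0.901
  x3 = (4 - (-3)·-2.017 - (2)·-0.901) / (7) = -0.036

(-2.017, -0.901, -0.036)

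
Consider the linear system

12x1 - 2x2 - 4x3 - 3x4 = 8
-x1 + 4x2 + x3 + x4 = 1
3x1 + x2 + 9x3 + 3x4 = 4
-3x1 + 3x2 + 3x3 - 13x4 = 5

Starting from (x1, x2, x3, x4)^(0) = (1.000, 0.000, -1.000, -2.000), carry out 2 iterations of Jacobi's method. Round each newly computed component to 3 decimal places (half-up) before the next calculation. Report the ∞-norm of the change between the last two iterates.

1.090

Iteration 1:
  x1 = (8 - (-2)·0.000 - (-4)·-1.000 - (-3)·-2.000) / (12) = -0.167
  x2 = (1 - (-1)·1.000 - (1)·-1.000 - (1)·-2.000) / (4) = 1.250
  x3 = (4 - (3)·1.000 - (1)·0.000 - (3)·-2.000) / (9) = 0.778
  x4 = (5 - (-3)·1.000 - (3)·0.000 - (3)·-1.000) / (-13) = -0.846
Iteration 2:
  x1 = (8 - (-2)·1.250 - (-4)·0.778 - (-3)·-0.846) / (12) = 0.923
  x2 = (1 - (-1)·-0.167 - (1)·0.778 - (1)·-0.846) / (4) = 0.225
  x3 = (4 - (3)·-0.167 - (1)·1.250 - (3)·-0.846) / (9) = 0.643
  x4 = (5 - (-3)·-0.167 - (3)·1.250 - (3)·0.778) / (-13) = 0.122
Change: (1.090, -1.025, -0.135, 0.968) → max |·| = 1.090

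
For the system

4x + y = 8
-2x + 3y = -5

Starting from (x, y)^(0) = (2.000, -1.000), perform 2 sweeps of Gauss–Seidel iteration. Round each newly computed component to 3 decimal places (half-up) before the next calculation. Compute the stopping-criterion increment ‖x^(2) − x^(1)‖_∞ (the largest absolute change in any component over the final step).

Iteration 1:
  x = (8 - (1)·-1.000) / (4) = 2.250
  y = (-5 - (-2)·2.250) / (3) = -0.167
Iteration 2:
  x = (8 - (1)·-0.167) / (4) = 2.042
  y = (-5 - (-2)·2.042) / (3) = -0.305
Change: (-0.208, -0.138) → max |·| = 0.208

0.208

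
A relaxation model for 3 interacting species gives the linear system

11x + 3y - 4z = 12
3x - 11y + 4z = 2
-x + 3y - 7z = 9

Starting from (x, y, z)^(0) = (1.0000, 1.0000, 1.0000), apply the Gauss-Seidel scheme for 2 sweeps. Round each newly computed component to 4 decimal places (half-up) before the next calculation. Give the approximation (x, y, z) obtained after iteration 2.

(0.5031, -0.4950, -1.5697)

Iteration 1:
  x = (12 - (3)·1.0000 - (-4)·1.0000) / (11) = 1.1818
  y = (2 - (3)·1.1818 - (4)·1.0000) / (-11) = 0.5041
  z = (9 - (-1)·1.1818 - (3)·0.5041) / (-7) = -1.2385
Iteration 2:
  x = (12 - (3)·0.5041 - (-4)·-1.2385) / (11) = 0.5031
  y = (2 - (3)·0.5031 - (4)·-1.2385) / (-11) = -0.4950
  z = (9 - (-1)·0.5031 - (3)·-0.4950) / (-7) = -1.5697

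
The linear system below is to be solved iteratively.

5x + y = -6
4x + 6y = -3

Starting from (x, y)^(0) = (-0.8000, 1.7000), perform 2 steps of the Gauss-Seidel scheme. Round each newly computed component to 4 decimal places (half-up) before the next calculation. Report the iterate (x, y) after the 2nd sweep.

Iteration 1:
  x = (-6 - (1)·1.7000) / (5) = -1.5400
  y = (-3 - (4)·-1.5400) / (6) = 0.5267
Iteration 2:
  x = (-6 - (1)·0.5267) / (5) = -1.3053
  y = (-3 - (4)·-1.3053) / (6) = 0.3702

(-1.3053, 0.3702)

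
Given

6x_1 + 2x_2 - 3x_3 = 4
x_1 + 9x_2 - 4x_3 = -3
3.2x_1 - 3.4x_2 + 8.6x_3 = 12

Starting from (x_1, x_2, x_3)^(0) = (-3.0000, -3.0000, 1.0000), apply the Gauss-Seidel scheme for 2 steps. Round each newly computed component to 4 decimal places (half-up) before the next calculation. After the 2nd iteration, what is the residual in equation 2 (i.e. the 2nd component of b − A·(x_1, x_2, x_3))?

1.6518

Iteration 1:
  x_1 = (4 - (2)·-3.0000 - (-3)·1.0000) / (6) = 2.1667
  x_2 = (-3 - (1)·2.1667 - (-4)·1.0000) / (9) = -0.1296
  x_3 = (12 - (3.2)·2.1667 - (-3.4)·-0.1296) / (8.6) = 0.5379
Iteration 2:
  x_1 = (4 - (2)·-0.1296 - (-3)·0.5379) / (6) = 0.9788
  x_2 = (-3 - (1)·0.9788 - (-4)·0.5379) / (9) = -0.2030
  x_3 = (12 - (3.2)·0.9788 - (-3.4)·-0.2030) / (8.6) = 0.9509
Residual b − A·x = (1.3859, 1.6518, -0.0001)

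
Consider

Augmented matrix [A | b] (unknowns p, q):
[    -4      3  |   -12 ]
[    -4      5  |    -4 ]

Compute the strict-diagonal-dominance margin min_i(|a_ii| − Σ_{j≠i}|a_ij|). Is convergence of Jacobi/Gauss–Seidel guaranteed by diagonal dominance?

1

row 1: |-4| − (3) = 1
row 2: |5| − (4) = 1
minimum over rows = 1 → strictly diagonally dominant (convergence guaranteed)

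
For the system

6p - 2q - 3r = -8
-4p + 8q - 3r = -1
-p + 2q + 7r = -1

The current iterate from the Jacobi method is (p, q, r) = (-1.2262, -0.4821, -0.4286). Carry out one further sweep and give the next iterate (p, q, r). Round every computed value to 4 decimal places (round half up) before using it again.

One sweep:
  p = (-8 - (-2)·-0.4821 - (-3)·-0.4286) / (6) = -1.7083
  q = (-1 - (-4)·-1.2262 - (-3)·-0.4286) / (8) = -0.8988
  r = (-1 - (-1)·-1.2262 - (2)·-0.4821) / (7) = -0.1803

(-1.7083, -0.8988, -0.1803)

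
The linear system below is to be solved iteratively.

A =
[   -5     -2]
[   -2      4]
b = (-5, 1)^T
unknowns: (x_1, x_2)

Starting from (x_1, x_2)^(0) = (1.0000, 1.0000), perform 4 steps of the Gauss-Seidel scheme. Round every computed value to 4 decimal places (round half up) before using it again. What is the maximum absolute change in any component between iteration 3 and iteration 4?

Iteration 1:
  x_1 = (-5 - (-2)·1.0000) / (-5) = 0.6000
  x_2 = (1 - (-2)·0.6000) / (4) = 0.5500
Iteration 2:
  x_1 = (-5 - (-2)·0.5500) / (-5) = 0.7800
  x_2 = (1 - (-2)·0.7800) / (4) = 0.6400
Iteration 3:
  x_1 = (-5 - (-2)·0.6400) / (-5) = 0.7440
  x_2 = (1 - (-2)·0.7440) / (4) = 0.6220
Iteration 4:
  x_1 = (-5 - (-2)·0.6220) / (-5) = 0.7512
  x_2 = (1 - (-2)·0.7512) / (4) = 0.6256
Change: (0.0072, 0.0036) → max |·| = 0.0072

0.0072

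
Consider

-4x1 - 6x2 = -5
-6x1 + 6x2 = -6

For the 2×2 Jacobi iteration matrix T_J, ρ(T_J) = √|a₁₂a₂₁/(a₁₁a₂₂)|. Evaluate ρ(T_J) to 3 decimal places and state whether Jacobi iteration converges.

1.225

a₁₂a₂₁/(a₁₁a₂₂) = (-6)·(-6) / ((-4)·(6)) = -1.500000
ρ = √|-1.500000| = √1.500000 = 1.225
ρ > 1, so Jacobi diverges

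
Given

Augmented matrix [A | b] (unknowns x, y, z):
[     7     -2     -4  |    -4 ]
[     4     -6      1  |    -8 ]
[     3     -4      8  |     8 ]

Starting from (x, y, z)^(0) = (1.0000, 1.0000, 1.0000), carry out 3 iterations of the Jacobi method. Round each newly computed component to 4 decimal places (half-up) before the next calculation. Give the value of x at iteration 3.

1.0468

Iteration 1:
  x = (-4 - (-2)·1.0000 - (-4)·1.0000) / (7) = 0.2857
  y = (-8 - (4)·1.0000 - (1)·1.0000) / (-6) = 2.1667
  z = (8 - (3)·1.0000 - (-4)·1.0000) / (8) = 1.1250
Iteration 2:
  x = (-4 - (-2)·2.1667 - (-4)·1.1250) / (7) = 0.6905
  y = (-8 - (4)·0.2857 - (1)·1.1250) / (-6) = 1.7113
  z = (8 - (3)·0.2857 - (-4)·2.1667) / (8) = 1.9762
Iteration 3:
  x = (-4 - (-2)·1.7113 - (-4)·1.9762) / (7) = 1.0468
  y = (-8 - (4)·0.6905 - (1)·1.9762) / (-6) = 2.1230
  z = (8 - (3)·0.6905 - (-4)·1.7113) / (8) = 1.5967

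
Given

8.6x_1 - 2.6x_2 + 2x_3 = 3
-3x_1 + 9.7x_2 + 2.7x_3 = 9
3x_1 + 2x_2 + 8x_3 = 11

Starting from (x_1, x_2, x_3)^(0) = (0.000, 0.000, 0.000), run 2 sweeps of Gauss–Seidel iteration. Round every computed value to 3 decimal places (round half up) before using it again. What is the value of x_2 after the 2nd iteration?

Iteration 1:
  x_1 = (3 - (-2.6)·0.000 - (2)·0.000) / (8.6) = 0.349
  x_2 = (9 - (-3)·0.349 - (2.7)·0.000) / (9.7) = 1.036
  x_3 = (11 - (3)·0.349 - (2)·1.036) / (8) = 0.985
Iteration 2:
  x_1 = (3 - (-2.6)·1.036 - (2)·0.985) / (8.6) = 0.433
  x_2 = (9 - (-3)·0.433 - (2.7)·0.985) / (9.7) = 0.788
  x_3 = (11 - (3)·0.433 - (2)·0.788) / (8) = 1.016

0.788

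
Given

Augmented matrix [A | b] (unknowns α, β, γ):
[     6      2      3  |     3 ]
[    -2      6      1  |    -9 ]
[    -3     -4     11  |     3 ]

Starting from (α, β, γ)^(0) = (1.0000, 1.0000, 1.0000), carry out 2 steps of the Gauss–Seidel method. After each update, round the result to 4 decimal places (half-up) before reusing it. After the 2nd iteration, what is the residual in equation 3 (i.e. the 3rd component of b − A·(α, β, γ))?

Iteration 1:
  α = (3 - (2)·1.0000 - (3)·1.0000) / (6) = -0.3333
  β = (-9 - (-2)·-0.3333 - (1)·1.0000) / (6) = -1.7778
  γ = (3 - (-3)·-0.3333 - (-4)·-1.7778) / (11) = -0.4646
Iteration 2:
  α = (3 - (2)·-1.7778 - (3)·-0.4646) / (6) = 1.3249
  β = (-9 - (-2)·1.3249 - (1)·-0.4646) / (6) = -0.9809
  γ = (3 - (-3)·1.3249 - (-4)·-0.9809) / (11) = 0.2774
Residual b − A·x = (-3.8198, -0.7422, -0.0003)

-0.0003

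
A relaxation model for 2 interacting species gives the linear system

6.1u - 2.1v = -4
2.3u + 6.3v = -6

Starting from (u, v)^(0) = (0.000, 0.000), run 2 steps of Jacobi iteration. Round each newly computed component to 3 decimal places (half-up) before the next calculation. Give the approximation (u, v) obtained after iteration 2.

(-0.983, -0.713)

Iteration 1:
  u = (-4 - (-2.1)·0.000) / (6.1) = -0.656
  v = (-6 - (2.3)·0.000) / (6.3) = -0.952
Iteration 2:
  u = (-4 - (-2.1)·-0.952) / (6.1) = -0.983
  v = (-6 - (2.3)·-0.656) / (6.3) = -0.713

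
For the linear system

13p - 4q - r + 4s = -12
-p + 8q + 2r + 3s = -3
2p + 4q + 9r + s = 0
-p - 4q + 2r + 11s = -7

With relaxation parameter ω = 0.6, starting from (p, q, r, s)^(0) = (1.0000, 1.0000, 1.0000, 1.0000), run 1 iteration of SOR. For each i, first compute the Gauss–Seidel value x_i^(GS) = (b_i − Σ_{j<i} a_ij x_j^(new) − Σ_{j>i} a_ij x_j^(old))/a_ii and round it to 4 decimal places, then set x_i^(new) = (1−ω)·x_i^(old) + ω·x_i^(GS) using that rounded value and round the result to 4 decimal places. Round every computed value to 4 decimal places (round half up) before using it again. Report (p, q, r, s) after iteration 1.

Iteration 1:
  p: GS value = (-12 - (-4)·1.0000 - (-1)·1.0000 - (4)·1.0000) / (13) = -0.8462;  p ← (1−ω)·1.0000 + ω·-0.8462 = -0.1077
  q: GS value = (-3 - (-1)·-0.1077 - (2)·1.0000 - (3)·1.0000) / (8) = -1.0135;  q ← (1−ω)·1.0000 + ω·-1.0135 = -0.2081
  r: GS value = (0 - (2)·-0.1077 - (4)·-0.2081 - (1)·1.0000) / (9) = 0.0053;  r ← (1−ω)·1.0000 + ω·0.0053 = 0.4032
  s: GS value = (-7 - (-1)·-0.1077 - (-4)·-0.2081 - (2)·0.4032) / (11) = -0.7951;  s ← (1−ω)·1.0000 + ω·-0.7951 = -0.0771

(-0.1077, -0.2081, 0.4032, -0.0771)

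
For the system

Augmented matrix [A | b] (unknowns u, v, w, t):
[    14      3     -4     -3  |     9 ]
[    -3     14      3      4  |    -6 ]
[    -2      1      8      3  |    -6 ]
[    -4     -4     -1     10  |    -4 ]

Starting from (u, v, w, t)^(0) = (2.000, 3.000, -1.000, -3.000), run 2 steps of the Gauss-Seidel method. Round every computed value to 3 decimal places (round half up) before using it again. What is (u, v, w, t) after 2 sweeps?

(0.447, -0.184, -0.396, -0.334)

Iteration 1:
  u = (9 - (3)·3.000 - (-4)·-1.000 - (-3)·-3.000) / (14) = -0.929
  v = (-6 - (-3)·-0.929 - (3)·-1.000 - (4)·-3.000) / (14) = 0.444
  w = (-6 - (-2)·-0.929 - (1)·0.444 - (3)·-3.000) / (8) = 0.087
  t = (-4 - (-4)·-0.929 - (-4)·0.444 - (-1)·0.087) / (10) = -0.585
Iteration 2:
  u = (9 - (3)·0.444 - (-4)·0.087 - (-3)·-0.585) / (14) = 0.447
  v = (-6 - (-3)·0.447 - (3)·0.087 - (4)·-0.585) / (14) = -0.184
  w = (-6 - (-2)·0.447 - (1)·-0.184 - (3)·-0.585) / (8) = -0.396
  t = (-4 - (-4)·0.447 - (-4)·-0.184 - (-1)·-0.396) / (10) = -0.334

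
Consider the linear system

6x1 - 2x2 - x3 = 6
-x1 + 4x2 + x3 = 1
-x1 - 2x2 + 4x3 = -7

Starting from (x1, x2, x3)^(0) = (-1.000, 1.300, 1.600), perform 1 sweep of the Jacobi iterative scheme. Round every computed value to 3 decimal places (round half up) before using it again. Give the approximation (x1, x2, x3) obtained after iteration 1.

(1.700, -0.400, -1.350)

Iteration 1:
  x1 = (6 - (-2)·1.300 - (-1)·1.600) / (6) = 1.700
  x2 = (1 - (-1)·-1.000 - (1)·1.600) / (4) = -0.400
  x3 = (-7 - (-1)·-1.000 - (-2)·1.300) / (4) = -1.350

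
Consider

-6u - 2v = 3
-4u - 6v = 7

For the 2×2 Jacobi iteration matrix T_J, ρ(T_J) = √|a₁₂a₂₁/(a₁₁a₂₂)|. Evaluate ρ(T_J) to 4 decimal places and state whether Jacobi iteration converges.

a₁₂a₂₁/(a₁₁a₂₂) = (-2)·(-4) / ((-6)·(-6)) = 0.222222
ρ = √|0.222222| = √0.222222 = 0.4714
ρ < 1, so Jacobi converges

0.4714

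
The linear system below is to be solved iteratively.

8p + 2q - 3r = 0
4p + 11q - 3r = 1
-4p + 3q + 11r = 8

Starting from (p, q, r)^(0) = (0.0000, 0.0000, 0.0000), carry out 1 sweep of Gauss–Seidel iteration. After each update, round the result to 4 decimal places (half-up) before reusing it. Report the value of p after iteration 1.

0.0000

Iteration 1:
  p = (0 - (2)·0.0000 - (-3)·0.0000) / (8) = 0.0000
  q = (1 - (4)·0.0000 - (-3)·0.0000) / (11) = 0.0909
  r = (8 - (-4)·0.0000 - (3)·0.0909) / (11) = 0.7025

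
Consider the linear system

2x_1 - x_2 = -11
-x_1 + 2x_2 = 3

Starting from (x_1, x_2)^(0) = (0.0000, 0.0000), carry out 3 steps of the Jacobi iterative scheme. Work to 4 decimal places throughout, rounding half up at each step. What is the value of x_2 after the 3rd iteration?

Iteration 1:
  x_1 = (-11 - (-1)·0.0000) / (2) = -5.5000
  x_2 = (3 - (-1)·0.0000) / (2) = 1.5000
Iteration 2:
  x_1 = (-11 - (-1)·1.5000) / (2) = -4.7500
  x_2 = (3 - (-1)·-5.5000) / (2) = -1.2500
Iteration 3:
  x_1 = (-11 - (-1)·-1.2500) / (2) = -6.1250
  x_2 = (3 - (-1)·-4.7500) / (2) = -0.8750

-0.8750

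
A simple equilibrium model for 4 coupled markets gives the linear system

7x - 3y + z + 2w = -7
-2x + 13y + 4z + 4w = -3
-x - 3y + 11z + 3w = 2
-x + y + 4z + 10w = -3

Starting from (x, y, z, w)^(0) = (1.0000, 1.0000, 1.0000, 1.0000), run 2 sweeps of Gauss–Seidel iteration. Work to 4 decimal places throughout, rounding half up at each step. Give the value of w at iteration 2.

-0.4161

Iteration 1:
  x = (-7 - (-3)·1.0000 - (1)·1.0000 - (2)·1.0000) / (7) = -1.0000
  y = (-3 - (-2)·-1.0000 - (4)·1.0000 - (4)·1.0000) / (13) = -1.0000
  z = (2 - (-1)·-1.0000 - (-3)·-1.0000 - (3)·1.0000) / (11) = -0.4545
  w = (-3 - (-1)·-1.0000 - (1)·-1.0000 - (4)·-0.4545) / (10) = -0.1182
Iteration 2:
  x = (-7 - (-3)·-1.0000 - (1)·-0.4545 - (2)·-0.1182) / (7) = -1.3299
  y = (-3 - (-2)·-1.3299 - (4)·-0.4545 - (4)·-0.1182) / (13) = -0.2592
  z = (2 - (-1)·-1.3299 - (-3)·-0.2592 - (3)·-0.1182) / (11) = 0.0225
  w = (-3 - (-1)·-1.3299 - (1)·-0.2592 - (4)·0.0225) / (10) = -0.4161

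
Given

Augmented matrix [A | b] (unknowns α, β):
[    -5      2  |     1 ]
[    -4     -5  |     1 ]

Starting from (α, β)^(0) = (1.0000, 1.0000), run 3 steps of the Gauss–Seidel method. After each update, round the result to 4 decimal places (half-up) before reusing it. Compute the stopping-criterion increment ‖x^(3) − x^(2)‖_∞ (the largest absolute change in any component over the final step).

0.1741

Iteration 1:
  α = (1 - (2)·1.0000) / (-5) = 0.2000
  β = (1 - (-4)·0.2000) / (-5) = -0.3600
Iteration 2:
  α = (1 - (2)·-0.3600) / (-5) = -0.3440
  β = (1 - (-4)·-0.3440) / (-5) = 0.0752
Iteration 3:
  α = (1 - (2)·0.0752) / (-5) = -0.1699
  β = (1 - (-4)·-0.1699) / (-5) = -0.0641
Change: (0.1741, -0.1393) → max |·| = 0.1741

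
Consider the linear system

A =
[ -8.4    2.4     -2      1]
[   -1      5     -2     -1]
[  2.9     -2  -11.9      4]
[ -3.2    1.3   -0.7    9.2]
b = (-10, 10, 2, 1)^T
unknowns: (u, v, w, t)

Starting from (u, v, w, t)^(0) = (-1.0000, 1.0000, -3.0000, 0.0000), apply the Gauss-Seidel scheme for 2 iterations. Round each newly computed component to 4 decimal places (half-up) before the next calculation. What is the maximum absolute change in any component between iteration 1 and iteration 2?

Iteration 1:
  u = (-10 - (2.4)·1.0000 - (-2)·-3.0000 - (1)·0.0000) / (-8.4) = 2.1905
  v = (10 - (-1)·2.1905 - (-2)·-3.0000 - (-1)·0.0000) / (5) = 1.2381
  w = (2 - (2.9)·2.1905 - (-2)·1.2381 - (4)·0.0000) / (-11.9) = 0.1577
  t = (1 - (-3.2)·2.1905 - (1.3)·1.2381 - (-0.7)·0.1577) / (9.2) = 0.7077
Iteration 2:
  u = (-10 - (2.4)·1.2381 - (-2)·0.1577 - (1)·0.7077) / (-8.4) = 1.5909
  v = (10 - (-1)·1.5909 - (-2)·0.1577 - (-1)·0.7077) / (5) = 2.5228
  w = (2 - (2.9)·1.5909 - (-2)·2.5228 - (4)·0.7077) / (-11.9) = 0.0335
  t = (1 - (-3.2)·1.5909 - (1.3)·2.5228 - (-0.7)·0.0335) / (9.2) = 0.3081
Change: (-0.5996, 1.2847, -0.1242, -0.3996) → max |·| = 1.2847

1.2847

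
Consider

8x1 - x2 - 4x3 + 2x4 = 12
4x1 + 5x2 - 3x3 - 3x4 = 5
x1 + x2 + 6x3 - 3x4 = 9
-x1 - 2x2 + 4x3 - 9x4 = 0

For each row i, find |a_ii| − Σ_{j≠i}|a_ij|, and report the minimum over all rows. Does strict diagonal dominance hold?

-5

row 1: |8| − (1+4+2) = 1
row 2: |5| − (4+3+3) = -5
row 3: |6| − (1+1+3) = 1
row 4: |-9| − (1+2+4) = 2
minimum over rows = -5 → not strictly diagonally dominant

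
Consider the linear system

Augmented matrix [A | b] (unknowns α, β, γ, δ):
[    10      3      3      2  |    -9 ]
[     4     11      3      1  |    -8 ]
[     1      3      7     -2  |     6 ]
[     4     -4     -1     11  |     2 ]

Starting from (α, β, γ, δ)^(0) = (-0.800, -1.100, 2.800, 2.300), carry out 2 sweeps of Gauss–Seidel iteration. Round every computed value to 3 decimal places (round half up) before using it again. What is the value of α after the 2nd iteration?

Iteration 1:
  α = (-9 - (3)·-1.100 - (3)·2.800 - (2)·2.300) / (10) = -1.870
  β = (-8 - (4)·-1.870 - (3)·2.800 - (1)·2.300) / (11) = -1.020
  γ = (6 - (1)·-1.870 - (3)·-1.020 - (-2)·2.300) / (7) = 2.219
  δ = (2 - (4)·-1.870 - (-4)·-1.020 - (-1)·2.219) / (11) = 0.693
Iteration 2:
  α = (-9 - (3)·-1.020 - (3)·2.219 - (2)·0.693) / (10) = -1.398
  β = (-8 - (4)·-1.398 - (3)·2.219 - (1)·0.693) / (11) = -0.887
  γ = (6 - (1)·-1.398 - (3)·-0.887 - (-2)·0.693) / (7) = 1.635
  δ = (2 - (4)·-1.398 - (-4)·-0.887 - (-1)·1.635) / (11) = 0.516

-1.398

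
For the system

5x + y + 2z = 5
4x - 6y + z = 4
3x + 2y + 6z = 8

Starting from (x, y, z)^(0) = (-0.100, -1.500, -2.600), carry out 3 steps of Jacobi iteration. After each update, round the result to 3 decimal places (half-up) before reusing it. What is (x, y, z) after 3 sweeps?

(0.538, -0.255, 0.691)

Iteration 1:
  x = (5 - (1)·-1.500 - (2)·-2.600) / (5) = 2.340
  y = (4 - (4)·-0.100 - (1)·-2.600) / (-6) = -1.167
  z = (8 - (3)·-0.100 - (2)·-1.500) / (6) = 1.883
Iteration 2:
  x = (5 - (1)·-1.167 - (2)·1.883) / (5) = 0.480
  y = (4 - (4)·2.340 - (1)·1.883) / (-6) = 1.207
  z = (8 - (3)·2.340 - (2)·-1.167) / (6) = 0.552
Iteration 3:
  x = (5 - (1)·1.207 - (2)·0.552) / (5) = 0.538
  y = (4 - (4)·0.480 - (1)·0.552) / (-6) = -0.255
  z = (8 - (3)·0.480 - (2)·1.207) / (6) = 0.691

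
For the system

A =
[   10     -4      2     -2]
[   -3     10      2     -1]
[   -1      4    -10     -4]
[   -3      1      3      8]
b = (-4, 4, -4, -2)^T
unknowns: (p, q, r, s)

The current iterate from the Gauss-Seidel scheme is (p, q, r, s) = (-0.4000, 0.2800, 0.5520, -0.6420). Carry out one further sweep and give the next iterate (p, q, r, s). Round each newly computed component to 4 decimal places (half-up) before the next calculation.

One sweep:
  p = (-4 - (-4)·0.2800 - (2)·0.5520 - (-2)·-0.6420) / (10) = -0.5268
  q = (4 - (-3)·-0.5268 - (2)·0.5520 - (-1)·-0.6420) / (10) = 0.0674
  r = (-4 - (-1)·-0.5268 - (4)·0.0674 - (-4)·-0.6420) / (-10) = 0.7364
  s = (-2 - (-3)·-0.5268 - (1)·0.0674 - (3)·0.7364) / (8) = -0.7321

(-0.5268, 0.0674, 0.7364, -0.7321)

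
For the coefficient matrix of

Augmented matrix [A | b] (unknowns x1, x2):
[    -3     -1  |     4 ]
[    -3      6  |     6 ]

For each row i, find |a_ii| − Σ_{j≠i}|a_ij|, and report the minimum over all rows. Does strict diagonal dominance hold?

2

row 1: |-3| − (1) = 2
row 2: |6| − (3) = 3
minimum over rows = 2 → strictly diagonally dominant (convergence guaranteed)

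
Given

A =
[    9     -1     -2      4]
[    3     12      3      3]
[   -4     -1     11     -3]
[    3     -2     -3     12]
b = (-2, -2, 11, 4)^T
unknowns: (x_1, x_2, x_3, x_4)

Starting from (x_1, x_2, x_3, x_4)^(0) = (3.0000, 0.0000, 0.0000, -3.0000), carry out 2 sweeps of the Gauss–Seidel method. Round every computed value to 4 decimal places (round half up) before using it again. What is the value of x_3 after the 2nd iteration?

0.9788

Iteration 1:
  x_1 = (-2 - (-1)·0.0000 - (-2)·0.0000 - (4)·-3.0000) / (9) = 1.1111
  x_2 = (-2 - (3)·1.1111 - (3)·0.0000 - (3)·-3.0000) / (12) = 0.3056
  x_3 = (11 - (-4)·1.1111 - (-1)·0.3056 - (-3)·-3.0000) / (11) = 0.6136
  x_4 = (4 - (3)·1.1111 - (-2)·0.3056 - (-3)·0.6136) / (12) = 0.2599
Iteration 2:
  x_1 = (-2 - (-1)·0.3056 - (-2)·0.6136 - (4)·0.2599) / (9) = -0.1674
  x_2 = (-2 - (3)·-0.1674 - (3)·0.6136 - (3)·0.2599) / (12) = -0.3432
  x_3 = (11 - (-4)·-0.1674 - (-1)·-0.3432 - (-3)·0.2599) / (11) = 0.9788
  x_4 = (4 - (3)·-0.1674 - (-2)·-0.3432 - (-3)·0.9788) / (12) = 0.5627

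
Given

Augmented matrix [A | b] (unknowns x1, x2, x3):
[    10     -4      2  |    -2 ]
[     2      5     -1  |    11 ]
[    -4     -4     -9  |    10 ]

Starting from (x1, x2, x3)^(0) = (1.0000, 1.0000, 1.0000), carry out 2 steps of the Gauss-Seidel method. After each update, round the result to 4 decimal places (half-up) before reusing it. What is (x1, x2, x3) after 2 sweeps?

Iteration 1:
  x1 = (-2 - (-4)·1.0000 - (2)·1.0000) / (10) = 0.0000
  x2 = (11 - (2)·0.0000 - (-1)·1.0000) / (5) = 2.4000
  x3 = (10 - (-4)·0.0000 - (-4)·2.4000) / (-9) = -2.1778
Iteration 2:
  x1 = (-2 - (-4)·2.4000 - (2)·-2.1778) / (10) = 1.1956
  x2 = (11 - (2)·1.1956 - (-1)·-2.1778) / (5) = 1.2862
  x3 = (10 - (-4)·1.1956 - (-4)·1.2862) / (-9) = -2.2141

(1.1956, 1.2862, -2.2141)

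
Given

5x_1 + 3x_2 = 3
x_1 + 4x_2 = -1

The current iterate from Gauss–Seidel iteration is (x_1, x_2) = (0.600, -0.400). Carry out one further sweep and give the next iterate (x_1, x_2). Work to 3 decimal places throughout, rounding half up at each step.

(0.840, -0.460)

One sweep:
  x_1 = (3 - (3)·-0.400) / (5) = 0.840
  x_2 = (-1 - (1)·0.840) / (4) = -0.460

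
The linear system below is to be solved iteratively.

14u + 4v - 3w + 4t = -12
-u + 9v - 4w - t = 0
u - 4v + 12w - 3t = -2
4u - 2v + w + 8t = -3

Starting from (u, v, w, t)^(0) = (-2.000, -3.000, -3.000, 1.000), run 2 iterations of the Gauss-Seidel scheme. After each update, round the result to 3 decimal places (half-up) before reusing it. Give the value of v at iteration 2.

-0.201

Iteration 1:
  u = (-12 - (4)·-3.000 - (-3)·-3.000 - (4)·1.000) / (14) = -0.929
  v = (0 - (-1)·-0.929 - (-4)·-3.000 - (-1)·1.000) / (9) = -1.325
  w = (-2 - (1)·-0.929 - (-4)·-1.325 - (-3)·1.000) / (12) = -0.281
  t = (-3 - (4)·-0.929 - (-2)·-1.325 - (1)·-0.281) / (8) = -0.207
Iteration 2:
  u = (-12 - (4)·-1.325 - (-3)·-0.281 - (4)·-0.207) / (14) = -0.480
  v = (0 - (-1)·-0.480 - (-4)·-0.281 - (-1)·-0.207) / (9) = -0.201
  w = (-2 - (1)·-0.480 - (-4)·-0.201 - (-3)·-0.207) / (12) = -0.245
  t = (-3 - (4)·-0.480 - (-2)·-0.201 - (1)·-0.245) / (8) = -0.155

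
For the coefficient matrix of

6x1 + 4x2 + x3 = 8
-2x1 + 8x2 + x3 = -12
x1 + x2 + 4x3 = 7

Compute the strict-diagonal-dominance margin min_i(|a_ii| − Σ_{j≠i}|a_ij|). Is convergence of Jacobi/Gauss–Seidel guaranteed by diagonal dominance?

row 1: |6| − (4+1) = 1
row 2: |8| − (2+1) = 5
row 3: |4| − (1+1) = 2
minimum over rows = 1 → strictly diagonally dominant (convergence guaranteed)

1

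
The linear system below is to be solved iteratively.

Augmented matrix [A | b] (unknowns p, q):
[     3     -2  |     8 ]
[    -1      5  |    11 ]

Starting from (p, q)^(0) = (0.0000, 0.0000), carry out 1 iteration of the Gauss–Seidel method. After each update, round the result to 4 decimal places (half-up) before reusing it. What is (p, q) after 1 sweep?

Iteration 1:
  p = (8 - (-2)·0.0000) / (3) = 2.6667
  q = (11 - (-1)·2.6667) / (5) = 2.7333

(2.6667, 2.7333)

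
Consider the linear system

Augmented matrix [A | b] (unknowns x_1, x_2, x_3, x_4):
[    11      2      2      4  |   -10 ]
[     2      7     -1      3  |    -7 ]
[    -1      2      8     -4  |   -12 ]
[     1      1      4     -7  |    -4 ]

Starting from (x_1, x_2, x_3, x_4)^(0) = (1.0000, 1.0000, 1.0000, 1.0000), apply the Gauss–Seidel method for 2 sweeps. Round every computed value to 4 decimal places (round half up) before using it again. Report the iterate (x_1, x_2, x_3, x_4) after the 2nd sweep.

Iteration 1:
  x_1 = (-10 - (2)·1.0000 - (2)·1.0000 - (4)·1.0000) / (11) = -1.6364
  x_2 = (-7 - (2)·-1.6364 - (-1)·1.0000 - (3)·1.0000) / (7) = -0.8182
  x_3 = (-12 - (-1)·-1.6364 - (2)·-0.8182 - (-4)·1.0000) / (8) = -1.0000
  x_4 = (-4 - (1)·-1.6364 - (1)·-0.8182 - (4)·-1.0000) / (-7) = -0.3507
Iteration 2:
  x_1 = (-10 - (2)·-0.8182 - (2)·-1.0000 - (4)·-0.3507) / (11) = -0.4510
  x_2 = (-7 - (2)·-0.4510 - (-1)·-1.0000 - (3)·-0.3507) / (7) = -0.8637
  x_3 = (-12 - (-1)·-0.4510 - (2)·-0.8637 - (-4)·-0.3507) / (8) = -1.5158
  x_4 = (-4 - (1)·-0.4510 - (1)·-0.8637 - (4)·-1.5158) / (-7) = -0.4826

(-0.4510, -0.8637, -1.5158, -0.4826)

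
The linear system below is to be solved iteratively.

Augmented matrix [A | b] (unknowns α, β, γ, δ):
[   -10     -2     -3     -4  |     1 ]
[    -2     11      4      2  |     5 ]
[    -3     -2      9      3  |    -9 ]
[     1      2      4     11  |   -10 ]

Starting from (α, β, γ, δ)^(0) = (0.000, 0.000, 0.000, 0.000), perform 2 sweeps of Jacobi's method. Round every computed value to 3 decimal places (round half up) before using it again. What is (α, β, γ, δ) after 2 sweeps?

Iteration 1:
  α = (1 - (-2)·0.000 - (-3)·0.000 - (-4)·0.000) / (-10) = -0.100
  β = (5 - (-2)·0.000 - (4)·0.000 - (2)·0.000) / (11) = 0.455
  γ = (-9 - (-3)·0.000 - (-2)·0.000 - (3)·0.000) / (9) = -1.000
  δ = (-10 - (1)·0.000 - (2)·0.000 - (4)·0.000) / (11) = -0.909
Iteration 2:
  α = (1 - (-2)·0.455 - (-3)·-1.000 - (-4)·-0.909) / (-10) = 0.473
  β = (5 - (-2)·-0.100 - (4)·-1.000 - (2)·-0.909) / (11) = 0.965
  γ = (-9 - (-3)·-0.100 - (-2)·0.455 - (3)·-0.909) / (9) = -0.629
  δ = (-10 - (1)·-0.100 - (2)·0.455 - (4)·-1.000) / (11) = -0.619

(0.473, 0.965, -0.629, -0.619)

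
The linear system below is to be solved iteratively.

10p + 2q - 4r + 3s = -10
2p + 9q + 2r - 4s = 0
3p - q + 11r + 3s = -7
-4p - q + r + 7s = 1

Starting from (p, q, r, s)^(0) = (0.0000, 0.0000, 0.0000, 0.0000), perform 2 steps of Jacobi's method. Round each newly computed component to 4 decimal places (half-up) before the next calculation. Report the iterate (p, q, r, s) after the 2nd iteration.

(-1.2974, 0.4272, -0.4026, -0.3377)

Iteration 1:
  p = (-10 - (2)·0.0000 - (-4)·0.0000 - (3)·0.0000) / (10) = -1.0000
  q = (0 - (2)·0.0000 - (2)·0.0000 - (-4)·0.0000) / (9) = 0.0000
  r = (-7 - (3)·0.0000 - (-1)·0.0000 - (3)·0.0000) / (11) = -0.6364
  s = (1 - (-4)·0.0000 - (-1)·0.0000 - (1)·0.0000) / (7) = 0.1429
Iteration 2:
  p = (-10 - (2)·0.0000 - (-4)·-0.6364 - (3)·0.1429) / (10) = -1.2974
  q = (0 - (2)·-1.0000 - (2)·-0.6364 - (-4)·0.1429) / (9) = 0.4272
  r = (-7 - (3)·-1.0000 - (-1)·0.0000 - (3)·0.1429) / (11) = -0.4026
  s = (1 - (-4)·-1.0000 - (-1)·0.0000 - (1)·-0.6364) / (7) = -0.3377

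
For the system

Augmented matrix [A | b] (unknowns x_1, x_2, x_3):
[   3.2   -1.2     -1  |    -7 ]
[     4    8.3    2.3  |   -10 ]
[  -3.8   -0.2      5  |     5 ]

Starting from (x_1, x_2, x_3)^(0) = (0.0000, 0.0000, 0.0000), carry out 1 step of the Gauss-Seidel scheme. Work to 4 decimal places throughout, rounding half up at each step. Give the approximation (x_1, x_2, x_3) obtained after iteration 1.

(-2.1875, -0.1506, -0.6685)

Iteration 1:
  x_1 = (-7 - (-1.2)·0.0000 - (-1)·0.0000) / (3.2) = -2.1875
  x_2 = (-10 - (4)·-2.1875 - (2.3)·0.0000) / (8.3) = -0.1506
  x_3 = (5 - (-3.8)·-2.1875 - (-0.2)·-0.1506) / (5) = -0.6685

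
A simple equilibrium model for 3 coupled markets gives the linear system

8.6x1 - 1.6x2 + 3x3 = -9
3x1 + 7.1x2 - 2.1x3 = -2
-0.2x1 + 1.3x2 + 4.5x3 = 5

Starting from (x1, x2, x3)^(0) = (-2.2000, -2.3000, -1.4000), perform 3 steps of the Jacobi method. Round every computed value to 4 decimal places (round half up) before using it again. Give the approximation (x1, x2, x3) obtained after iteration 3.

Iteration 1:
  x1 = (-9 - (-1.6)·-2.3000 - (3)·-1.4000) / (8.6) = -0.9860
  x2 = (-2 - (3)·-2.2000 - (-2.1)·-1.4000) / (7.1) = 0.2338
  x3 = (5 - (-0.2)·-2.2000 - (1.3)·-2.3000) / (4.5) = 1.6778
Iteration 2:
  x1 = (-9 - (-1.6)·0.2338 - (3)·1.6778) / (8.6) = -1.5883
  x2 = (-2 - (3)·-0.9860 - (-2.1)·1.6778) / (7.1) = 0.6312
  x3 = (5 - (-0.2)·-0.9860 - (1.3)·0.2338) / (4.5) = 0.9997
Iteration 3:
  x1 = (-9 - (-1.6)·0.6312 - (3)·0.9997) / (8.6) = -1.2778
  x2 = (-2 - (3)·-1.5883 - (-2.1)·0.9997) / (7.1) = 0.6851
  x3 = (5 - (-0.2)·-1.5883 - (1.3)·0.6312) / (4.5) = 0.8582

(-1.2778, 0.6851, 0.8582)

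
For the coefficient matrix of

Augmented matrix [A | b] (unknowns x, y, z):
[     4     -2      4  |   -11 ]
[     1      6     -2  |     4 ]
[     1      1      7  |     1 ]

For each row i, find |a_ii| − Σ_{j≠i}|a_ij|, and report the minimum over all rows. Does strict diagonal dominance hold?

row 1: |4| − (2+4) = -2
row 2: |6| − (1+2) = 3
row 3: |7| − (1+1) = 5
minimum over rows = -2 → not strictly diagonally dominant

-2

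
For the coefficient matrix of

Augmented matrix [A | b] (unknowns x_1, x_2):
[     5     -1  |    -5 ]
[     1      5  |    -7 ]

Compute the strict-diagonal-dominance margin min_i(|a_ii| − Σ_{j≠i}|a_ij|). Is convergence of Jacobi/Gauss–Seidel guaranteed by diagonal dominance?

4

row 1: |5| − (1) = 4
row 2: |5| − (1) = 4
minimum over rows = 4 → strictly diagonally dominant (convergence guaranteed)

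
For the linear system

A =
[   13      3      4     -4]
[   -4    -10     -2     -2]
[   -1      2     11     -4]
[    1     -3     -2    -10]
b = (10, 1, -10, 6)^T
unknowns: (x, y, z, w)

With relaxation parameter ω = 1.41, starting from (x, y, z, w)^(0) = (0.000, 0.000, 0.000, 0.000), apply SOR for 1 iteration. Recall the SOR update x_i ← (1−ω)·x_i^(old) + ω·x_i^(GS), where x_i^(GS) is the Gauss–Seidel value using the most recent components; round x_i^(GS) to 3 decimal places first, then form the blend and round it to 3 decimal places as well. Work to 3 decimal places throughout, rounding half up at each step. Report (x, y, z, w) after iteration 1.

(1.084, -0.753, -0.950, -0.107)

Iteration 1:
  x: GS value = (10 - (3)·0.000 - (4)·0.000 - (-4)·0.000) / (13) = 0.769;  x ← (1−ω)·0.000 + ω·0.769 = 1.084
  y: GS value = (1 - (-4)·1.084 - (-2)·0.000 - (-2)·0.000) / (-10) = -0.534;  y ← (1−ω)·0.000 + ω·-0.534 = -0.753
  z: GS value = (-10 - (-1)·1.084 - (2)·-0.753 - (-4)·0.000) / (11) = -0.674;  z ← (1−ω)·0.000 + ω·-0.674 = -0.950
  w: GS value = (6 - (1)·1.084 - (-3)·-0.753 - (-2)·-0.950) / (-10) = -0.076;  w ← (1−ω)·0.000 + ω·-0.076 = -0.107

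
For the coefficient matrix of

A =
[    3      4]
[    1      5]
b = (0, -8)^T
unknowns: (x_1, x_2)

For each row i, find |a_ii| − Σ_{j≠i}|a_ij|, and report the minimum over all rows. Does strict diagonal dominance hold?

row 1: |3| − (4) = -1
row 2: |5| − (1) = 4
minimum over rows = -1 → not strictly diagonally dominant

-1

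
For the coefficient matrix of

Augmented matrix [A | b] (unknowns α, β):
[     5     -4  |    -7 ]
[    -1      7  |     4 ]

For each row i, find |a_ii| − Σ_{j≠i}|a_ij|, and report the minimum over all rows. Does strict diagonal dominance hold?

1

row 1: |5| − (4) = 1
row 2: |7| − (1) = 6
minimum over rows = 1 → strictly diagonally dominant (convergence guaranteed)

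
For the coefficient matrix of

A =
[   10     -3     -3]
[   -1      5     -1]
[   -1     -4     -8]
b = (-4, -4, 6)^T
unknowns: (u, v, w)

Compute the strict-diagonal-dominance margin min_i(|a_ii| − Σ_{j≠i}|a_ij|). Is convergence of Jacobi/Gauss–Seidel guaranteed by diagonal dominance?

3

row 1: |10| − (3+3) = 4
row 2: |5| − (1+1) = 3
row 3: |-8| − (1+4) = 3
minimum over rows = 3 → strictly diagonally dominant (convergence guaranteed)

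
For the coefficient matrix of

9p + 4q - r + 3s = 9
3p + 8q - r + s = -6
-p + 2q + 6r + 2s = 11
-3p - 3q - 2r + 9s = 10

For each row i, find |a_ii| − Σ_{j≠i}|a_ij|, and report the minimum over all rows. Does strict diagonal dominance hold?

1

row 1: |9| − (4+1+3) = 1
row 2: |8| − (3+1+1) = 3
row 3: |6| − (1+2+2) = 1
row 4: |9| − (3+3+2) = 1
minimum over rows = 1 → strictly diagonally dominant (convergence guaranteed)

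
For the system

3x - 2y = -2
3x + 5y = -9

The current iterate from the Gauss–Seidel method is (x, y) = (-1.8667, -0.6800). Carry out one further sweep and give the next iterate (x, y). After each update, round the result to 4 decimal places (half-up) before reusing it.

(-1.1200, -1.1280)

One sweep:
  x = (-2 - (-2)·-0.6800) / (3) = -1.1200
  y = (-9 - (3)·-1.1200) / (5) = -1.1280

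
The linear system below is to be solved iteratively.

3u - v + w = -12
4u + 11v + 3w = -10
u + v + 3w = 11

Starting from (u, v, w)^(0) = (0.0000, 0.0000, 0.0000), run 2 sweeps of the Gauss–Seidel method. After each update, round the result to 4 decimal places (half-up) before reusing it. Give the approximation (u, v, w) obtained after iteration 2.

Iteration 1:
  u = (-12 - (-1)·0.0000 - (1)·0.0000) / (3) = -4.0000
  v = (-10 - (4)·-4.0000 - (3)·0.0000) / (11) = 0.5455
  w = (11 - (1)·-4.0000 - (1)·0.5455) / (3) = 4.8182
Iteration 2:
  u = (-12 - (-1)·0.5455 - (1)·4.8182) / (3) = -5.4242
  v = (-10 - (4)·-5.4242 - (3)·4.8182) / (11) = -0.2507
  w = (11 - (1)·-5.4242 - (1)·-0.2507) / (3) = 5.5583

(-5.4242, -0.2507, 5.5583)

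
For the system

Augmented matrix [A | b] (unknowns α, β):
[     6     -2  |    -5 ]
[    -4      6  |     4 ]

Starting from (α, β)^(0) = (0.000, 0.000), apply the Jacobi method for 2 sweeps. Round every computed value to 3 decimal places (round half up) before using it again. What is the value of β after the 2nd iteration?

Iteration 1:
  α = (-5 - (-2)·0.000) / (6) = -0.833
  β = (4 - (-4)·0.000) / (6) = 0.667
Iteration 2:
  α = (-5 - (-2)·0.667) / (6) = -0.611
  β = (4 - (-4)·-0.833) / (6) = 0.111

0.111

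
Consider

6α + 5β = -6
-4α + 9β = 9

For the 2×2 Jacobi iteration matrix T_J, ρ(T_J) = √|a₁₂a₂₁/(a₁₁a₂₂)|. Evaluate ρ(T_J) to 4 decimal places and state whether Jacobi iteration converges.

0.6086

a₁₂a₂₁/(a₁₁a₂₂) = (5)·(-4) / ((6)·(9)) = -0.370370
ρ = √|-0.370370| = √0.370370 = 0.6086
ρ < 1, so Jacobi converges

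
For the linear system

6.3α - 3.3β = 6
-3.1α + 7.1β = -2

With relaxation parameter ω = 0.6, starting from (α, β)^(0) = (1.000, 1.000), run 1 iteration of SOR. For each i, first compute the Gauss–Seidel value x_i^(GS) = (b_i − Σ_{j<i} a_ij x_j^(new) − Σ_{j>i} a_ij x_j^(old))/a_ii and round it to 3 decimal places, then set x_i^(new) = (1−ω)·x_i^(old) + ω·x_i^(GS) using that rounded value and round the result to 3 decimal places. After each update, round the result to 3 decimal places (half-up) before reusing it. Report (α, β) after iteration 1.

Iteration 1:
  α: GS value = (6 - (-3.3)·1.000) / (6.3) = 1.476;  α ← (1−ω)·1.000 + ω·1.476 = 1.286
  β: GS value = (-2 - (-3.1)·1.286) / (7.1) = 0.280;  β ← (1−ω)·1.000 + ω·0.280 = 0.568

(1.286, 0.568)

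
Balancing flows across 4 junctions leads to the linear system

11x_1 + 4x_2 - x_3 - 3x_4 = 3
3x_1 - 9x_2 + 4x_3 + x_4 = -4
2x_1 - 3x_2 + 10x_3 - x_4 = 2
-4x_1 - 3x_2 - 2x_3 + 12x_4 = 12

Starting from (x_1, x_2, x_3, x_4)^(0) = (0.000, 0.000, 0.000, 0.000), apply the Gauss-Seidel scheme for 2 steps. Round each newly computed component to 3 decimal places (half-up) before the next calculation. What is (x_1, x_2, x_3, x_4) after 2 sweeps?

Iteration 1:
  x_1 = (3 - (4)·0.000 - (-1)·0.000 - (-3)·0.000) / (11) = 0.273
  x_2 = (-4 - (3)·0.273 - (4)·0.000 - (1)·0.000) / (-9) = 0.535
  x_3 = (2 - (2)·0.273 - (-3)·0.535 - (-1)·0.000) / (10) = 0.306
  x_4 = (12 - (-4)·0.273 - (-3)·0.535 - (-2)·0.306) / (12) = 1.276
Iteration 2:
  x_1 = (3 - (4)·0.535 - (-1)·0.306 - (-3)·1.276) / (11) = 0.454
  x_2 = (-4 - (3)·0.454 - (4)·0.306 - (1)·1.276) / (-9) = 0.874
  x_3 = (2 - (2)·0.454 - (-3)·0.874 - (-1)·1.276) / (10) = 0.499
  x_4 = (12 - (-4)·0.454 - (-3)·0.874 - (-2)·0.499) / (12) = 1.453

(0.454, 0.874, 0.499, 1.453)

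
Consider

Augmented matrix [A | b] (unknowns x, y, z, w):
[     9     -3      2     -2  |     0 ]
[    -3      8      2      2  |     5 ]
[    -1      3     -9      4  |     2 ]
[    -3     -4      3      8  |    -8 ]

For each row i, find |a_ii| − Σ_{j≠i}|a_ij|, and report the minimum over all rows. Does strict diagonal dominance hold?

-2

row 1: |9| − (3+2+2) = 2
row 2: |8| − (3+2+2) = 1
row 3: |-9| − (1+3+4) = 1
row 4: |8| − (3+4+3) = -2
minimum over rows = -2 → not strictly diagonally dominant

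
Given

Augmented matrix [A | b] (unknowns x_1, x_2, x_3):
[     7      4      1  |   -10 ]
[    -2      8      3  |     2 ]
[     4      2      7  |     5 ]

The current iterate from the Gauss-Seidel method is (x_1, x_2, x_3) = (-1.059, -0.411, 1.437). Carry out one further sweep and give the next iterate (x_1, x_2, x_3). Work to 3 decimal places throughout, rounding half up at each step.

(-1.399, -0.639, 1.696)

One sweep:
  x_1 = (-10 - (4)·-0.411 - (1)·1.437) / (7) = -1.399
  x_2 = (2 - (-2)·-1.399 - (3)·1.437) / (8) = -0.639
  x_3 = (5 - (4)·-1.399 - (2)·-0.639) / (7) = 1.696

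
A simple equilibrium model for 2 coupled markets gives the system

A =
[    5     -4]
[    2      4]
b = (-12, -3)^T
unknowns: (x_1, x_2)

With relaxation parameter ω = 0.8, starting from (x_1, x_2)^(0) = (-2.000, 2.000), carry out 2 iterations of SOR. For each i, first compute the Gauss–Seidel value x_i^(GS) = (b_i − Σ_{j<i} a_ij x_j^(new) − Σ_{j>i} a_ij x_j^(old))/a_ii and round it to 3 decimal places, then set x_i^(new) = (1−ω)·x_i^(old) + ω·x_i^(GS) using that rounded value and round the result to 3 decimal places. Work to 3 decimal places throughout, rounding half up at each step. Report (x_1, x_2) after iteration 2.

(-1.990, 0.239)

Iteration 1:
  x_1: GS value = (-12 - (-4)·2.000) / (5) = -0.800;  x_1 ← (1−ω)·-2.000 + ω·-0.800 = -1.040
  x_2: GS value = (-3 - (2)·-1.040) / (4) = -0.230;  x_2 ← (1−ω)·2.000 + ω·-0.230 = 0.216
Iteration 2:
  x_1: GS value = (-12 - (-4)·0.216) / (5) = -2.227;  x_1 ← (1−ω)·-1.040 + ω·-2.227 = -1.990
  x_2: GS value = (-3 - (2)·-1.990) / (4) = 0.245;  x_2 ← (1−ω)·0.216 + ω·0.245 = 0.239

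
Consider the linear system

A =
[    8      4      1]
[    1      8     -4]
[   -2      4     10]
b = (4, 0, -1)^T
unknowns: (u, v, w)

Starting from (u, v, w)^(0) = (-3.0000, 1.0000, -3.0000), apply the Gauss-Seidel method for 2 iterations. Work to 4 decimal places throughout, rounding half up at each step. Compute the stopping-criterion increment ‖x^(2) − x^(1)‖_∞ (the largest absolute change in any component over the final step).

Iteration 1:
  u = (4 - (4)·1.0000 - (1)·-3.0000) / (8) = 0.3750
  v = (0 - (1)·0.3750 - (-4)·-3.0000) / (8) = -1.5469
  w = (-1 - (-2)·0.3750 - (4)·-1.5469) / (10) = 0.5938
Iteration 2:
  u = (4 - (4)·-1.5469 - (1)·0.5938) / (8) = 1.1992
  v = (0 - (1)·1.1992 - (-4)·0.5938) / (8) = 0.1470
  w = (-1 - (-2)·1.1992 - (4)·0.1470) / (10) = 0.0810
Change: (0.8242, 1.6939, -0.5128) → max |·| = 1.6939

1.6939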